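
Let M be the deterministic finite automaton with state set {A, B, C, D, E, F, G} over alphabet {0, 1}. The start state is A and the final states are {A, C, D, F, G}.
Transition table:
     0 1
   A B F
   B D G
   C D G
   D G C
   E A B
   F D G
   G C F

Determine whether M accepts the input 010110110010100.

accepted

A --0--> B
B --1--> G
G --0--> C
C --1--> G
G --1--> F
F --0--> D
D --1--> C
C --1--> G
G --0--> C
C --0--> D
D --1--> C
C --0--> D
D --1--> C
C --0--> D
D --0--> G
End in state G, which is an accepting state.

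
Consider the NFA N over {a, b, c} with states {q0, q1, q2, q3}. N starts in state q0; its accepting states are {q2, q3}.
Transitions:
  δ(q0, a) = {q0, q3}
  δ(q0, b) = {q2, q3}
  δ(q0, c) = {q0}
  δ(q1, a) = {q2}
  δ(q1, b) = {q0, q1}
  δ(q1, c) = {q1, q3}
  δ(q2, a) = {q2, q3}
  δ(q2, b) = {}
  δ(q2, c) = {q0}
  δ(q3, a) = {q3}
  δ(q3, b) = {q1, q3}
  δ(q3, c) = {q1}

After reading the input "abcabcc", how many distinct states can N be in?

Start: {q0}
read a: {q0, q3}
read b: {q1, q2, q3}
read c: {q0, q1, q3}
read a: {q0, q2, q3}
read b: {q1, q2, q3}
read c: {q0, q1, q3}
read c: {q0, q1, q3}
Final reachable set {q0, q1, q3} has 3 states.

3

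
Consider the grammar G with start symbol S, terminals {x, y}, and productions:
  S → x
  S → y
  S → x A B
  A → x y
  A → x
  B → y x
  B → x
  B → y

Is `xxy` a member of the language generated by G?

S ⇒ xAB ⇒ xxB ⇒ xxy

yes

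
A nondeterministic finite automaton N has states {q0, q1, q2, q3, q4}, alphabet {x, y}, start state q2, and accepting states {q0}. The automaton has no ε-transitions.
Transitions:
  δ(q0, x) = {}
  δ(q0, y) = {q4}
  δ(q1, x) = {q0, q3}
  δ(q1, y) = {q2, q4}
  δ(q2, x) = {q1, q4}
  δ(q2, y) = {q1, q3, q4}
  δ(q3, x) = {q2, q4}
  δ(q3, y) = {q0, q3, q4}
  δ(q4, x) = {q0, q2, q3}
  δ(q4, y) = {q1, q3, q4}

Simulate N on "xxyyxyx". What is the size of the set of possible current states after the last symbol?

Start: {q2}
read x: {q1, q4}
read x: {q0, q2, q3}
read y: {q0, q1, q3, q4}
read y: {q0, q1, q2, q3, q4}
read x: {q0, q1, q2, q3, q4}
read y: {q0, q1, q2, q3, q4}
read x: {q0, q1, q2, q3, q4}
Final reachable set {q0, q1, q2, q3, q4} has 5 states.

5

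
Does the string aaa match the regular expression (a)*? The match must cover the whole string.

Split into 3 pieces a · a · a; each matches a.

yes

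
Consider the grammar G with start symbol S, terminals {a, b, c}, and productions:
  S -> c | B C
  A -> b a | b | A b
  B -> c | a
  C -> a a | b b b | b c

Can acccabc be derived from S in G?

no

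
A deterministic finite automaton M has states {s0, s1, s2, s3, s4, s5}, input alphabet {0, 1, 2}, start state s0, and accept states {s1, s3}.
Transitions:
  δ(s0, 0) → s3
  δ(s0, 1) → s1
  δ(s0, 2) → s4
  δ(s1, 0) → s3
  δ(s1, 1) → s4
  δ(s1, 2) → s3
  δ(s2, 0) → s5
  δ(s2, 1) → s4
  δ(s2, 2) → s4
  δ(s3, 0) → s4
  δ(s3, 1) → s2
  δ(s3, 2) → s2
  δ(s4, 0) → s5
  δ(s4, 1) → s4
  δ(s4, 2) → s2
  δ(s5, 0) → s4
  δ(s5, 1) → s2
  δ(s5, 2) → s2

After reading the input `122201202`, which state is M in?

s0 --1--> s1
s1 --2--> s3
s3 --2--> s2
s2 --2--> s4
s4 --0--> s5
s5 --1--> s2
s2 --2--> s4
s4 --0--> s5
s5 --2--> s2

s2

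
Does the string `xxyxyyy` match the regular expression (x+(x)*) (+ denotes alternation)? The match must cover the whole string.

Neither x nor (x)* matches xxyxyyy.

no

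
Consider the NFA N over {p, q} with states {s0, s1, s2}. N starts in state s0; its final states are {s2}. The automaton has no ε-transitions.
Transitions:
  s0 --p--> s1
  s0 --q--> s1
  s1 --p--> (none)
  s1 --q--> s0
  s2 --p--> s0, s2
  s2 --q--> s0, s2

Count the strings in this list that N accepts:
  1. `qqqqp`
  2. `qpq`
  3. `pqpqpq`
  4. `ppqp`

`qqqqp`: rejected
`qpq`: rejected
`pqpqpq`: rejected
`ppqp`: rejected

0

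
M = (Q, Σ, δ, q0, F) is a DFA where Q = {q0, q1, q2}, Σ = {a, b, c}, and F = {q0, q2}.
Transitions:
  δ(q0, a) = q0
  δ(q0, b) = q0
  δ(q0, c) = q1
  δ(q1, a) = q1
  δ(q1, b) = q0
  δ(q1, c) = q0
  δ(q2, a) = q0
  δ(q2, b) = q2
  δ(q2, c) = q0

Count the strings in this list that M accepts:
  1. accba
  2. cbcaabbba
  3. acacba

accba: accepted
cbcaabbba: accepted
acacba: accepted

3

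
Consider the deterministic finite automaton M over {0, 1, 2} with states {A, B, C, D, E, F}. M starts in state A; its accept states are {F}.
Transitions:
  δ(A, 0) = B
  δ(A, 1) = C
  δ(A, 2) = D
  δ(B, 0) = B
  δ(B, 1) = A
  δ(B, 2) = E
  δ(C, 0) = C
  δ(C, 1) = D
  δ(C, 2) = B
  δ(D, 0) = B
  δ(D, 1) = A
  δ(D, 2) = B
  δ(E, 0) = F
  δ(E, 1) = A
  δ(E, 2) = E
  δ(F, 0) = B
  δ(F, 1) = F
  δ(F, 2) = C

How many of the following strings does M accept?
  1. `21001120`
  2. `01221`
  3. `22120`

0

`21001120`: rejected
`01221`: rejected
`22120`: rejected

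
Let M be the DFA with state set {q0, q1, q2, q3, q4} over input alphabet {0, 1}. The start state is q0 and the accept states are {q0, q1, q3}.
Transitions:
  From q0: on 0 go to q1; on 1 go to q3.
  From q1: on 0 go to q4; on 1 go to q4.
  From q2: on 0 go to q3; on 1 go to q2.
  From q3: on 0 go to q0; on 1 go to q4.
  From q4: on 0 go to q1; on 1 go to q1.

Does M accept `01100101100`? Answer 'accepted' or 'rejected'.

q0 --0--> q1
q1 --1--> q4
q4 --1--> q1
q1 --0--> q4
q4 --0--> q1
q1 --1--> q4
q4 --0--> q1
q1 --1--> q4
q4 --1--> q1
q1 --0--> q4
q4 --0--> q1
End in state q1, which is an accepting state.

accepted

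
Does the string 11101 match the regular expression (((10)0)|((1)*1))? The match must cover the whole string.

Neither ((10)0) nor ((1)*1) matches 11101.

no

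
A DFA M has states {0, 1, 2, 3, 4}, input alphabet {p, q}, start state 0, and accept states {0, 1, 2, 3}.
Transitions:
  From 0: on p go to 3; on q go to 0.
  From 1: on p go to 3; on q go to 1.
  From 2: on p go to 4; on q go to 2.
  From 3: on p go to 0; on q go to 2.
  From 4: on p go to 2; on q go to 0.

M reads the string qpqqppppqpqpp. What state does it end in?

0 --q--> 0
0 --p--> 3
3 --q--> 2
2 --q--> 2
2 --p--> 4
4 --p--> 2
2 --p--> 4
4 --p--> 2
2 --q--> 2
2 --p--> 4
4 --q--> 0
0 --p--> 3
3 --p--> 0

0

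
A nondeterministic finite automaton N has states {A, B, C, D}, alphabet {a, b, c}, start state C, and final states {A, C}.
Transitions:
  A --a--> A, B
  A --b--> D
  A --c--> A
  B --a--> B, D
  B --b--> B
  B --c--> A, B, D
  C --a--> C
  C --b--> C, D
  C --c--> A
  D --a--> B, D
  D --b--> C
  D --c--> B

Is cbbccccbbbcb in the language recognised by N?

Start: {C}
read c: {A}
read b: {D}
read b: {C}
read c: {A}
read c: {A}
read c: {A}
read c: {A}
read b: {D}
read b: {C}
read b: {C, D}
read c: {A, B}
read b: {B, D}
Reachable ∩ accepting = {} — empty.

rejected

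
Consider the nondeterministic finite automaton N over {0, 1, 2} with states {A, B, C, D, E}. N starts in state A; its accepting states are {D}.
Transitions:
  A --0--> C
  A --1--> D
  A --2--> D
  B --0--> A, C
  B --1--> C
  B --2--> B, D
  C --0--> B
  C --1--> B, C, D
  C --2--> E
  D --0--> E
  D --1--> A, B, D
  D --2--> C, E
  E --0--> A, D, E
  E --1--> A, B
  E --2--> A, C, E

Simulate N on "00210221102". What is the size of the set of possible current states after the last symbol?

Start: {A}
read 0: {C}
read 0: {B}
read 2: {B, D}
read 1: {A, B, C, D}
read 0: {A, B, C, E}
read 2: {A, B, C, D, E}
read 2: {A, B, C, D, E}
read 1: {A, B, C, D}
read 1: {A, B, C, D}
read 0: {A, B, C, E}
read 2: {A, B, C, D, E}
Final reachable set {A, B, C, D, E} has 5 states.

5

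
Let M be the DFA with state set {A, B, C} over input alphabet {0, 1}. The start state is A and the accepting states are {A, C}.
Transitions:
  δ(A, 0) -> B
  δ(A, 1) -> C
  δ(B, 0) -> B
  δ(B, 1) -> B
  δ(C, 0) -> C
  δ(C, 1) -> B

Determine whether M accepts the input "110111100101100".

rejected

A --1--> C
C --1--> B
B --0--> B
B --1--> B
B --1--> B
B --1--> B
B --1--> B
B --0--> B
B --0--> B
B --1--> B
B --0--> B
B --1--> B
B --1--> B
B --0--> B
B --0--> B
End in state B, which is not an accepting state.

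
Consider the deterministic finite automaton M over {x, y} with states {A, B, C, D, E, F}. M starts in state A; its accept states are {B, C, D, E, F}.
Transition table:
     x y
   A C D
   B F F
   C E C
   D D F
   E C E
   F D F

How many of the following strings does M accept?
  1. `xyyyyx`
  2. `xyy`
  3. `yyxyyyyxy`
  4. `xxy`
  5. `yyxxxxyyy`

5

`xyyyyx`: accepted
`xyy`: accepted
`yyxyyyyxy`: accepted
`xxy`: accepted
`yyxxxxyyy`: accepted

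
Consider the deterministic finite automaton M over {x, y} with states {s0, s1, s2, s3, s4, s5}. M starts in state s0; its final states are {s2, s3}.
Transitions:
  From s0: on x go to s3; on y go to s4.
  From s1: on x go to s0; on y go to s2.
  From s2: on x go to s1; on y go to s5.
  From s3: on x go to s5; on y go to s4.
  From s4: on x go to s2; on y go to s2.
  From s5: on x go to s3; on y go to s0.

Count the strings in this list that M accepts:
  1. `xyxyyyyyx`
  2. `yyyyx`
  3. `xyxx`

`xyxyyyyyx`: accepted
`yyyyx`: accepted
`xyxx`: rejected

2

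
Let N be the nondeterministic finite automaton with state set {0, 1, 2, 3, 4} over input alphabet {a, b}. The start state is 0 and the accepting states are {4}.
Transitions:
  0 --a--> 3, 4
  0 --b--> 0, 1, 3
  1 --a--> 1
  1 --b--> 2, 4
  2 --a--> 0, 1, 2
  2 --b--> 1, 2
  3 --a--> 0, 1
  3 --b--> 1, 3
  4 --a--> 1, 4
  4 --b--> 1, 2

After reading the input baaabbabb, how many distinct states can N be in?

5

Start: {0}
read b: {0, 1, 3}
read a: {0, 1, 3, 4}
read a: {0, 1, 3, 4}
read a: {0, 1, 3, 4}
read b: {0, 1, 2, 3, 4}
read b: {0, 1, 2, 3, 4}
read a: {0, 1, 2, 3, 4}
read b: {0, 1, 2, 3, 4}
read b: {0, 1, 2, 3, 4}
Final reachable set {0, 1, 2, 3, 4} has 5 states.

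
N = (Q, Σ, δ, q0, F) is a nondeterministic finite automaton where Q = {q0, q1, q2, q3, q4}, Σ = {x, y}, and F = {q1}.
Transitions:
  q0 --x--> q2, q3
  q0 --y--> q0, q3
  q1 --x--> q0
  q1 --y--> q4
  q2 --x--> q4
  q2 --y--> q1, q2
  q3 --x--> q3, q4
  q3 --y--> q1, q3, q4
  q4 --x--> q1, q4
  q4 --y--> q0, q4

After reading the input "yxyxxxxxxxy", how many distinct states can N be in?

5

Start: {q0}
read y: {q0, q3}
read x: {q2, q3, q4}
read y: {q0, q1, q2, q3, q4}
read x: {q0, q1, q2, q3, q4}
read x: {q0, q1, q2, q3, q4}
read x: {q0, q1, q2, q3, q4}
read x: {q0, q1, q2, q3, q4}
read x: {q0, q1, q2, q3, q4}
read x: {q0, q1, q2, q3, q4}
read x: {q0, q1, q2, q3, q4}
read y: {q0, q1, q2, q3, q4}
Final reachable set {q0, q1, q2, q3, q4} has 5 states.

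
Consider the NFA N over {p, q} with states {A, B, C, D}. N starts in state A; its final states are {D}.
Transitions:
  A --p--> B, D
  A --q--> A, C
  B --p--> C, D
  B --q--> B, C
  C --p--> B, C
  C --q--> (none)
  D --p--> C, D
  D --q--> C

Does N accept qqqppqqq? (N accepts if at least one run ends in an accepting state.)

Start: {A}
read q: {A, C}
read q: {A, C}
read q: {A, C}
read p: {B, C, D}
read p: {B, C, D}
read q: {B, C}
read q: {B, C}
read q: {B, C}
Reachable ∩ accepting = {} — empty.

rejected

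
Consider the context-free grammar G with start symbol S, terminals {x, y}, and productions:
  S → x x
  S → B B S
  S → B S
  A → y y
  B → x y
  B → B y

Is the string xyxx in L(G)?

S ⇒ BS ⇒ xyS ⇒ xyxx

yes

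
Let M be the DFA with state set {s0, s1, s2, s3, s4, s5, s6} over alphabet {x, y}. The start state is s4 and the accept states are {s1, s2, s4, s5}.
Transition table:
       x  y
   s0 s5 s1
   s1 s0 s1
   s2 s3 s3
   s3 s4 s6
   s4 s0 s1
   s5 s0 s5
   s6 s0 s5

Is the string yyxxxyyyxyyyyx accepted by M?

rejected

s4 --y--> s1
s1 --y--> s1
s1 --x--> s0
s0 --x--> s5
s5 --x--> s0
s0 --y--> s1
s1 --y--> s1
s1 --y--> s1
s1 --x--> s0
s0 --y--> s1
s1 --y--> s1
s1 --y--> s1
s1 --y--> s1
s1 --x--> s0
End in state s0, which is not an accepting state.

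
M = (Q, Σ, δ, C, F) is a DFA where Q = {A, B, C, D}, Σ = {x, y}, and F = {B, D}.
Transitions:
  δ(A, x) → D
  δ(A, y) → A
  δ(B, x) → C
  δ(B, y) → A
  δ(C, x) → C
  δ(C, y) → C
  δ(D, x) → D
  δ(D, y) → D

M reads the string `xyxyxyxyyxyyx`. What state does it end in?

C --x--> C
C --y--> C
C --x--> C
C --y--> C
C --x--> C
C --y--> C
C --x--> C
C --y--> C
C --y--> C
C --x--> C
C --y--> C
C --y--> C
C --x--> C

C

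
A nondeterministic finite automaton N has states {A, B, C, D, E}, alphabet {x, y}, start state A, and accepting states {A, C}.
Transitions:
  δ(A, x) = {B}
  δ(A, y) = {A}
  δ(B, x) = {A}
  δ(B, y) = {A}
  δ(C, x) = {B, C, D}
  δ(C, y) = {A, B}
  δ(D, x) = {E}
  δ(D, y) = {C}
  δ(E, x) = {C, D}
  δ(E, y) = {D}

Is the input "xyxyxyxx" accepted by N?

Start: {A}
read x: {B}
read y: {A}
read x: {B}
read y: {A}
read x: {B}
read y: {A}
read x: {B}
read x: {A}
Reachable ∩ accepting = {A} — nonempty.

accepted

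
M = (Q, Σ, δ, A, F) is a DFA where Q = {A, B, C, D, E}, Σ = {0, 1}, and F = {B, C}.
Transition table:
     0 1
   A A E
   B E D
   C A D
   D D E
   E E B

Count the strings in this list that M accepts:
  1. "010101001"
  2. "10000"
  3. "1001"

"010101001": accepted
"10000": rejected
"1001": accepted

2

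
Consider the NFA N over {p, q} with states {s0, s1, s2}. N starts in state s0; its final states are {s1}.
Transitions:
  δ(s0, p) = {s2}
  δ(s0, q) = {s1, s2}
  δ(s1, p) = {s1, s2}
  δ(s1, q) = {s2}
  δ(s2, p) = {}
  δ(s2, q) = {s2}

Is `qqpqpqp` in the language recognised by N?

Start: {s0}
read q: {s1, s2}
read q: {s2}
read p: {}
The reachable set is empty and stays empty for the remaining 4 symbols.
Reachable ∩ accepting = {} — empty.

rejected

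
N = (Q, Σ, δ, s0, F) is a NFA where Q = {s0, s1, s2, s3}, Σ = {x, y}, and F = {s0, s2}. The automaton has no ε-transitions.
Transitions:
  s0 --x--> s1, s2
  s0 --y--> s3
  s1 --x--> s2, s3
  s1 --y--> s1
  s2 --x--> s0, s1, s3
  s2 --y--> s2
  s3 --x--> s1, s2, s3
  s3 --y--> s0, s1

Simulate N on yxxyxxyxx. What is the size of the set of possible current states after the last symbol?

Start: {s0}
read y: {s3}
read x: {s1, s2, s3}
read x: {s0, s1, s2, s3}
read y: {s0, s1, s2, s3}
read x: {s0, s1, s2, s3}
read x: {s0, s1, s2, s3}
read y: {s0, s1, s2, s3}
read x: {s0, s1, s2, s3}
read x: {s0, s1, s2, s3}
Final reachable set {s0, s1, s2, s3} has 4 states.

4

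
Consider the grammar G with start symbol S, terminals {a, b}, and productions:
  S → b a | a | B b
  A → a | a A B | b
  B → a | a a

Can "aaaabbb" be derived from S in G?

no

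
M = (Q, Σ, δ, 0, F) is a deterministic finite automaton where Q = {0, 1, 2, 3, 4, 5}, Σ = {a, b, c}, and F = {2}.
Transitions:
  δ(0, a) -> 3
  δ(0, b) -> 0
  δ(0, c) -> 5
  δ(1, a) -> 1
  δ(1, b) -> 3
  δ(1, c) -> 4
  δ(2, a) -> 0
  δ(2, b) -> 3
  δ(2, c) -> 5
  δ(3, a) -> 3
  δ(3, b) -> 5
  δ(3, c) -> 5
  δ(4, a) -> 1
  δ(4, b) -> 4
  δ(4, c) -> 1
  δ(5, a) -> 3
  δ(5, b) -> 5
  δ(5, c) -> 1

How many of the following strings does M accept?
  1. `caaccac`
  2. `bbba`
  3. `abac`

`caaccac`: rejected
`bbba`: rejected
`abac`: rejected

0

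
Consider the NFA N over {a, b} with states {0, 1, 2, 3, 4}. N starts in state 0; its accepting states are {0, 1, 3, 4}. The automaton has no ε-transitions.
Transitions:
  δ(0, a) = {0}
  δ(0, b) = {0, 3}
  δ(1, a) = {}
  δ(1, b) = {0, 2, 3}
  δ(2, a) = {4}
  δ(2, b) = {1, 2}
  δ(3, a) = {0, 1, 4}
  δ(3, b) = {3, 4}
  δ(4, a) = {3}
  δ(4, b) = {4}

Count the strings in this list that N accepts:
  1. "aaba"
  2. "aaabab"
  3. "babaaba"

"aaba": accepted
"aaabab": accepted
"babaaba": accepted

3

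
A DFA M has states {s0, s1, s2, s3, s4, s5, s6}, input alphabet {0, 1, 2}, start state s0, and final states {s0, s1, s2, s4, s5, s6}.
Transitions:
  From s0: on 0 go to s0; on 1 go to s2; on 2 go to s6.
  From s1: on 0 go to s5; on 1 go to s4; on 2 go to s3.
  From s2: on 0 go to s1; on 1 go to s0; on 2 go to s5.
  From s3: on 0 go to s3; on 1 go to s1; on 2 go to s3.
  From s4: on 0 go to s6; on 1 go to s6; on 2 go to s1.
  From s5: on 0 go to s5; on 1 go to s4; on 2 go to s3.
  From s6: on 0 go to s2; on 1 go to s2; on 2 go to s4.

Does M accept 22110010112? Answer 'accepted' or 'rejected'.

s0 --2--> s6
s6 --2--> s4
s4 --1--> s6
s6 --1--> s2
s2 --0--> s1
s1 --0--> s5
s5 --1--> s4
s4 --0--> s6
s6 --1--> s2
s2 --1--> s0
s0 --2--> s6
End in state s6, which is an accepting state.

accepted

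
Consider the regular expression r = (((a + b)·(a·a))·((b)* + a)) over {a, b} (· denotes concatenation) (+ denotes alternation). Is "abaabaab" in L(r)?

no

No split of abaabaab into u·v has ((a+b)·(a·a)) matching u and ((b)*+a) matching v.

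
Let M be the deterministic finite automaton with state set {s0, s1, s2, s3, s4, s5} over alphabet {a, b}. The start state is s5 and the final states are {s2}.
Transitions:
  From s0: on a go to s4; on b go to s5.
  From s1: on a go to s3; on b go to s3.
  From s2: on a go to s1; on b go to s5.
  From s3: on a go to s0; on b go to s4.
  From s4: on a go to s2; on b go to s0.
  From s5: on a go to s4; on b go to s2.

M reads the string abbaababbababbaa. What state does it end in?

s2

s5 --a--> s4
s4 --b--> s0
s0 --b--> s5
s5 --a--> s4
s4 --a--> s2
s2 --b--> s5
s5 --a--> s4
s4 --b--> s0
s0 --b--> s5
s5 --a--> s4
s4 --b--> s0
s0 --a--> s4
s4 --b--> s0
s0 --b--> s5
s5 --a--> s4
s4 --a--> s2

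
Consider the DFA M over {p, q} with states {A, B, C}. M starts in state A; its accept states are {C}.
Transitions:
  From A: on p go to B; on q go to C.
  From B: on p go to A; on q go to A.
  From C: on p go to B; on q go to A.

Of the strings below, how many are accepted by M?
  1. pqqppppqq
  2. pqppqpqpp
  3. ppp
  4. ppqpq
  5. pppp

pqqppppqq: rejected
pqppqpqpp: rejected
ppp: rejected
ppqpq: rejected
pppp: rejected

0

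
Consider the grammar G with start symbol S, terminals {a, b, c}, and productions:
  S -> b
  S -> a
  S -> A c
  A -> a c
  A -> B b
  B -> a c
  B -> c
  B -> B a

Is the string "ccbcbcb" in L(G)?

no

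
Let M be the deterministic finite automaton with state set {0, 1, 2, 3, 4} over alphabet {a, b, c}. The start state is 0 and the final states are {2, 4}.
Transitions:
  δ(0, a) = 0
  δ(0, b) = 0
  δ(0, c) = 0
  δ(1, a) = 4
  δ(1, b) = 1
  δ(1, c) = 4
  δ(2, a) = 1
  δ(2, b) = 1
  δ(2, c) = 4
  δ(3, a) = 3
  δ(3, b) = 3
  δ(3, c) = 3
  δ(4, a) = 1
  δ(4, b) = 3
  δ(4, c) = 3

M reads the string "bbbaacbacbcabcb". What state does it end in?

0

0 --b--> 0
0 --b--> 0
0 --b--> 0
0 --a--> 0
0 --a--> 0
0 --c--> 0
0 --b--> 0
0 --a--> 0
0 --c--> 0
0 --b--> 0
0 --c--> 0
0 --a--> 0
0 --b--> 0
0 --c--> 0
0 --b--> 0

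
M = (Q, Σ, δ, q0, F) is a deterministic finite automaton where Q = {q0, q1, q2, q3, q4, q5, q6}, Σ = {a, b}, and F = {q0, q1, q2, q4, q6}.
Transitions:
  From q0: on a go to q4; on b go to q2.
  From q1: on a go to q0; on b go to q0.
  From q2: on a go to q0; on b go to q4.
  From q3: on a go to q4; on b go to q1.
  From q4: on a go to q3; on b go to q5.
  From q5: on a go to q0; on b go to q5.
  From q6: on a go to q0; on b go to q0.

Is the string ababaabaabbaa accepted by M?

q0 --a--> q4
q4 --b--> q5
q5 --a--> q0
q0 --b--> q2
q2 --a--> q0
q0 --a--> q4
q4 --b--> q5
q5 --a--> q0
q0 --a--> q4
q4 --b--> q5
q5 --b--> q5
q5 --a--> q0
q0 --a--> q4
End in state q4, which is an accepting state.

accepted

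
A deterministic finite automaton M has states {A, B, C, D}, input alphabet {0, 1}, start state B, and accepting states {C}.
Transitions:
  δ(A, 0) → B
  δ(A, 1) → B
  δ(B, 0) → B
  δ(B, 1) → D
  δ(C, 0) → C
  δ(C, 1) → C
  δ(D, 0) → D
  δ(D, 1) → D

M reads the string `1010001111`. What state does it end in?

D

B --1--> D
D --0--> D
D --1--> D
D --0--> D
D --0--> D
D --0--> D
D --1--> D
D --1--> D
D --1--> D
D --1--> D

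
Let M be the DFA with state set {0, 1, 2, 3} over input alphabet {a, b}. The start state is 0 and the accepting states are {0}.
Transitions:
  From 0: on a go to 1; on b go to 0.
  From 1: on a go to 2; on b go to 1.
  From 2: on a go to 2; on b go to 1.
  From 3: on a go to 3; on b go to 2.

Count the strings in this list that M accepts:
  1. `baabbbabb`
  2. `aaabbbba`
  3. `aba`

0

`baabbbabb`: rejected
`aaabbbba`: rejected
`aba`: rejected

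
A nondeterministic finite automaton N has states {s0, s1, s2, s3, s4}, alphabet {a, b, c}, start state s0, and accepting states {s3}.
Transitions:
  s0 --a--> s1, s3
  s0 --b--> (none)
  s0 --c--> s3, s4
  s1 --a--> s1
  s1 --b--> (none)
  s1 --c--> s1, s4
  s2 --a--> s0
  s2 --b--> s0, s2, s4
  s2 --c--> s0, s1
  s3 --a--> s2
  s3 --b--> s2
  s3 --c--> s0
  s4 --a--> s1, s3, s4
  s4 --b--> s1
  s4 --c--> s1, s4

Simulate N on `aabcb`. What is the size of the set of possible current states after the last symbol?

2

Start: {s0}
read a: {s1, s3}
read a: {s1, s2}
read b: {s0, s2, s4}
read c: {s0, s1, s3, s4}
read b: {s1, s2}
Final reachable set {s1, s2} has 2 states.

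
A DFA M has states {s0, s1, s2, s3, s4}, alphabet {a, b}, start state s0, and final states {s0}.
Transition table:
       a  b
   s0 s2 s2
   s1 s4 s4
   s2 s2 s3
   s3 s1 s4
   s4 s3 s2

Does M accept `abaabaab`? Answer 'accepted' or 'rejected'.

rejected

s0 --a--> s2
s2 --b--> s3
s3 --a--> s1
s1 --a--> s4
s4 --b--> s2
s2 --a--> s2
s2 --a--> s2
s2 --b--> s3
End in state s3, which is not an accepting state.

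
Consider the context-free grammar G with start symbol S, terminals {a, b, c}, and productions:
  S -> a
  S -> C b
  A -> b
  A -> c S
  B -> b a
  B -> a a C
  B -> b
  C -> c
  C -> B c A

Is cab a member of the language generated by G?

no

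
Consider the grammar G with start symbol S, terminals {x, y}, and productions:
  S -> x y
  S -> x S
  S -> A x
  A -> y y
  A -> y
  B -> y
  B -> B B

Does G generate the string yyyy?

no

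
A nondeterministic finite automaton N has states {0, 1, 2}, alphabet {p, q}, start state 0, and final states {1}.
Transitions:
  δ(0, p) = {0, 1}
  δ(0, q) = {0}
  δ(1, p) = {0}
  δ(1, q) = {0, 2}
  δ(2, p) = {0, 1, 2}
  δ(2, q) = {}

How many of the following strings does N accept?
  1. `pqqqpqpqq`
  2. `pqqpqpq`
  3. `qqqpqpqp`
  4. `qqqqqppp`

`pqqqpqpqq`: rejected
`pqqpqpq`: rejected
`qqqpqpqp`: accepted
`qqqqqppp`: accepted

2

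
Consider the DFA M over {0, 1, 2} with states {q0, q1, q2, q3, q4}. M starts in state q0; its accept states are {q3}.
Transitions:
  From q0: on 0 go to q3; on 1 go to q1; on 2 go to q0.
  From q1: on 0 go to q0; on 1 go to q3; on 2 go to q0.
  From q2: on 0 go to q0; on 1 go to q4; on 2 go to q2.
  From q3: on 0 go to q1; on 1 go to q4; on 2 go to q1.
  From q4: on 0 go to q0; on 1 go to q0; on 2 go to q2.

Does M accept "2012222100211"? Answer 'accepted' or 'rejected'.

q0 --2--> q0
q0 --0--> q3
q3 --1--> q4
q4 --2--> q2
q2 --2--> q2
q2 --2--> q2
q2 --2--> q2
q2 --1--> q4
q4 --0--> q0
q0 --0--> q3
q3 --2--> q1
q1 --1--> q3
q3 --1--> q4
End in state q4, which is not an accepting state.

rejected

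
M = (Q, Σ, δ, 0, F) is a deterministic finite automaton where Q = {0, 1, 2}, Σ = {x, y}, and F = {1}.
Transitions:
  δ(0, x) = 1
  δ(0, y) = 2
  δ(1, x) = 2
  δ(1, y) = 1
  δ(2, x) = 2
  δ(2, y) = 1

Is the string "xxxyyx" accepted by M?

0 --x--> 1
1 --x--> 2
2 --x--> 2
2 --y--> 1
1 --y--> 1
1 --x--> 2
End in state 2, which is not an accepting state.

rejected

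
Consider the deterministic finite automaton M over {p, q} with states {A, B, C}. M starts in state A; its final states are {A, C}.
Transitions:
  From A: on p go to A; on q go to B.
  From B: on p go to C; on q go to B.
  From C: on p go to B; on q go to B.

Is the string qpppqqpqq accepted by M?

rejected

A --q--> B
B --p--> C
C --p--> B
B --p--> C
C --q--> B
B --q--> B
B --p--> C
C --q--> B
B --q--> B
End in state B, which is not an accepting state.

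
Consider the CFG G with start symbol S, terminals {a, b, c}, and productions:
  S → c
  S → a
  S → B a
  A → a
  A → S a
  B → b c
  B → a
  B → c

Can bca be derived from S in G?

yes

S ⇒ Ba ⇒ bca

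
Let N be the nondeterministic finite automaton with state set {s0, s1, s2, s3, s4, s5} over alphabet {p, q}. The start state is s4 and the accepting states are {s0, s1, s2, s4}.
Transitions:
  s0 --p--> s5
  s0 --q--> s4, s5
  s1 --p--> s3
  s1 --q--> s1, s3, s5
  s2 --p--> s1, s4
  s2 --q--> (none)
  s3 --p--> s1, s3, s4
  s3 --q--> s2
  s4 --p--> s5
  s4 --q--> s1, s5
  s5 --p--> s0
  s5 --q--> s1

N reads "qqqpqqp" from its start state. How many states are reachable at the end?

Start: {s4}
read q: {s1, s5}
read q: {s1, s3, s5}
read q: {s1, s2, s3, s5}
read p: {s0, s1, s3, s4}
read q: {s1, s2, s3, s4, s5}
read q: {s1, s2, s3, s5}
read p: {s0, s1, s3, s4}
Final reachable set {s0, s1, s3, s4} has 4 states.

4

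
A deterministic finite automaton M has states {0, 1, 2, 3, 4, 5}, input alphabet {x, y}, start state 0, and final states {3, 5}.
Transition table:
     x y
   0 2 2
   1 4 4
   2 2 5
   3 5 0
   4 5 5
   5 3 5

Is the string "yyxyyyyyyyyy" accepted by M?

accepted

0 --y--> 2
2 --y--> 5
5 --x--> 3
3 --y--> 0
0 --y--> 2
2 --y--> 5
5 --y--> 5
5 --y--> 5
5 --y--> 5
5 --y--> 5
5 --y--> 5
5 --y--> 5
End in state 5, which is an accepting state.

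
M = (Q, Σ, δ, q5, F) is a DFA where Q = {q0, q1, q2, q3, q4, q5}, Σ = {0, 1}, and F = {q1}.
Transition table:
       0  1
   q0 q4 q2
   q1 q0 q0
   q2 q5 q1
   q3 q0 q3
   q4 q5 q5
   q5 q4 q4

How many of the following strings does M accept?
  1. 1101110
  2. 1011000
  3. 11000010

1101110: rejected
1011000: rejected
11000010: rejected

0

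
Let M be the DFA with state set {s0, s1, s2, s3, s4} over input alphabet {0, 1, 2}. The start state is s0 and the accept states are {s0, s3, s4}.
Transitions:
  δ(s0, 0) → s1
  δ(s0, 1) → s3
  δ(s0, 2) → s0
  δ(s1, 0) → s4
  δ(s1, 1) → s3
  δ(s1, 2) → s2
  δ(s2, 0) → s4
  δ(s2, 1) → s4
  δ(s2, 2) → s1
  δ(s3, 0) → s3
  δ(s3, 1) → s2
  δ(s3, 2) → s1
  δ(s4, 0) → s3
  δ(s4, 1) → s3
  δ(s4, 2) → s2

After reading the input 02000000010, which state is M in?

s0 --0--> s1
s1 --2--> s2
s2 --0--> s4
s4 --0--> s3
s3 --0--> s3
s3 --0--> s3
s3 --0--> s3
s3 --0--> s3
s3 --0--> s3
s3 --1--> s2
s2 --0--> s4

s4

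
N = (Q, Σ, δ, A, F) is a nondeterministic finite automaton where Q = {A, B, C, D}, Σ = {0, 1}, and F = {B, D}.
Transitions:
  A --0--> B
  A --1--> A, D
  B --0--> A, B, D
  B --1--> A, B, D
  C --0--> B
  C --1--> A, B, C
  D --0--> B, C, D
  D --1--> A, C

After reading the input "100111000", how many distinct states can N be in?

4

Start: {A}
read 1: {A, D}
read 0: {B, C, D}
read 0: {A, B, C, D}
read 1: {A, B, C, D}
read 1: {A, B, C, D}
read 1: {A, B, C, D}
read 0: {A, B, C, D}
read 0: {A, B, C, D}
read 0: {A, B, C, D}
Final reachable set {A, B, C, D} has 4 states.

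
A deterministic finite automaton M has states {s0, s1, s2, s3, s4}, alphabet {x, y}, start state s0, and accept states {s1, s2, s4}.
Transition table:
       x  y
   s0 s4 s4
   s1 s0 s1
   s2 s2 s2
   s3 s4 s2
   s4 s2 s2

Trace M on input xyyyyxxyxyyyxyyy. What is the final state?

s0 --x--> s4
s4 --y--> s2
s2 --y--> s2
s2 --y--> s2
s2 --y--> s2
s2 --x--> s2
s2 --x--> s2
s2 --y--> s2
s2 --x--> s2
s2 --y--> s2
s2 --y--> s2
s2 --y--> s2
s2 --x--> s2
s2 --y--> s2
s2 --y--> s2
s2 --y--> s2

s2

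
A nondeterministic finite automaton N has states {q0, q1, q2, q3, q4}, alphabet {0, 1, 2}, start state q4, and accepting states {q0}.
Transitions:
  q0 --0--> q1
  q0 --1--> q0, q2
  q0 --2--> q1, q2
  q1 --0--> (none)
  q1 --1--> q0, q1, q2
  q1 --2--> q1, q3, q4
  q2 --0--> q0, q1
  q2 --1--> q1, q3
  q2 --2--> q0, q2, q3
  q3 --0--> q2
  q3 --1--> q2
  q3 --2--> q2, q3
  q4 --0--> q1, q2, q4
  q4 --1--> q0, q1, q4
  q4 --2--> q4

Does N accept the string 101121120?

accepted

Start: {q4}
read 1: {q0, q1, q4}
read 0: {q1, q2, q4}
read 1: {q0, q1, q2, q3, q4}
read 1: {q0, q1, q2, q3, q4}
read 2: {q0, q1, q2, q3, q4}
read 1: {q0, q1, q2, q3, q4}
read 1: {q0, q1, q2, q3, q4}
read 2: {q0, q1, q2, q3, q4}
read 0: {q0, q1, q2, q4}
Reachable ∩ accepting = {q0} — nonempty.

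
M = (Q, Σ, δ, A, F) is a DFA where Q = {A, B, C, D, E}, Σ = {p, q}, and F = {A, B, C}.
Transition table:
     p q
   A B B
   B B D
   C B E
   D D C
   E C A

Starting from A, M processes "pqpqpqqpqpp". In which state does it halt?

D

A --p--> B
B --q--> D
D --p--> D
D --q--> C
C --p--> B
B --q--> D
D --q--> C
C --p--> B
B --q--> D
D --p--> D
D --p--> D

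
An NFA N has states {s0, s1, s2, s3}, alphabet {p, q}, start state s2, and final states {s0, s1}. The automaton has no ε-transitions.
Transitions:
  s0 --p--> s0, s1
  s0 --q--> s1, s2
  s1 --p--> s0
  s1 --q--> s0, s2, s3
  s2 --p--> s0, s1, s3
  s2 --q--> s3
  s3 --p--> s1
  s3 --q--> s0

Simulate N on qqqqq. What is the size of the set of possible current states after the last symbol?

Start: {s2}
read q: {s3}
read q: {s0}
read q: {s1, s2}
read q: {s0, s2, s3}
read q: {s0, s1, s2, s3}
Final reachable set {s0, s1, s2, s3} has 4 states.

4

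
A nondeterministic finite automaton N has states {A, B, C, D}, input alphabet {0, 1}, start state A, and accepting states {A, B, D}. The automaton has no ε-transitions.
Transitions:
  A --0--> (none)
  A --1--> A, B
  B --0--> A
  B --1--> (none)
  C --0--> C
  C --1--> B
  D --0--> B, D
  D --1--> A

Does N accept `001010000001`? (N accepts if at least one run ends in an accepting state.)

Start: {A}
read 0: {}
The reachable set is empty and stays empty for the remaining 11 symbols.
Reachable ∩ accepting = {} — empty.

rejected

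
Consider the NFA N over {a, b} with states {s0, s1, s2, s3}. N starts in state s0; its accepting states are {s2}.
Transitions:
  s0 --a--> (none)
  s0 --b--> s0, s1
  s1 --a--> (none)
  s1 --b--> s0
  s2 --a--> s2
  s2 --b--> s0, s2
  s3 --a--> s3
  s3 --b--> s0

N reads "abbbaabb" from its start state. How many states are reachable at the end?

0

Start: {s0}
read a: {}
The reachable set is empty and stays empty for the remaining 7 symbols.
Final reachable set {} has 0 states.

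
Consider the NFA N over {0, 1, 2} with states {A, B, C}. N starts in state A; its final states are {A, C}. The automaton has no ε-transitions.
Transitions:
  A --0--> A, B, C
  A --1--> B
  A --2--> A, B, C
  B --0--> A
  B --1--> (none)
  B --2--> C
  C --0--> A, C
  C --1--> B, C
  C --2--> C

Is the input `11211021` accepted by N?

rejected

Start: {A}
read 1: {B}
read 1: {}
The reachable set is empty and stays empty for the remaining 6 symbols.
Reachable ∩ accepting = {} — empty.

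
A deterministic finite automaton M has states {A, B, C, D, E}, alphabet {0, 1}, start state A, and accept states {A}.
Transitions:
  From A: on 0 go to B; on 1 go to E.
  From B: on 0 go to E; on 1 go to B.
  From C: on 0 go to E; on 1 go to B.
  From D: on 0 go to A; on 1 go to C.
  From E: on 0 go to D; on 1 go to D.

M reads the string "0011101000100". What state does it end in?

B

A --0--> B
B --0--> E
E --1--> D
D --1--> C
C --1--> B
B --0--> E
E --1--> D
D --0--> A
A --0--> B
B --0--> E
E --1--> D
D --0--> A
A --0--> B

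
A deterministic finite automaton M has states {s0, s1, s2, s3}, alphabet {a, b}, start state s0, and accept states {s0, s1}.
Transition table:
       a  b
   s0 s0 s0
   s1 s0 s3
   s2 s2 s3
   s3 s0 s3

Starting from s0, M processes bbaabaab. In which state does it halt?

s0

s0 --b--> s0
s0 --b--> s0
s0 --a--> s0
s0 --a--> s0
s0 --b--> s0
s0 --a--> s0
s0 --a--> s0
s0 --b--> s0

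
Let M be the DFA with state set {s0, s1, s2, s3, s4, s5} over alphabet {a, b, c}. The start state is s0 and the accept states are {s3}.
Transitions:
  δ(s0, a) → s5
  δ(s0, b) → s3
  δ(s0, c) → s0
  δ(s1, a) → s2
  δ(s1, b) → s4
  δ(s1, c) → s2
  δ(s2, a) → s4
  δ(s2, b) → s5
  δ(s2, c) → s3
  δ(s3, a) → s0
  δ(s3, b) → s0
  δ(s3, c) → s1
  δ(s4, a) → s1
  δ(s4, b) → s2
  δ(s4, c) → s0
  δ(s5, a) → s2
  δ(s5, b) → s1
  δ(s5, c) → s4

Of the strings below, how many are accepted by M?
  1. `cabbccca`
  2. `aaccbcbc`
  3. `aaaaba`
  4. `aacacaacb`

`cabbccca`: rejected
`aaccbcbc`: rejected
`aaaaba`: rejected
`aacacaacb`: rejected

0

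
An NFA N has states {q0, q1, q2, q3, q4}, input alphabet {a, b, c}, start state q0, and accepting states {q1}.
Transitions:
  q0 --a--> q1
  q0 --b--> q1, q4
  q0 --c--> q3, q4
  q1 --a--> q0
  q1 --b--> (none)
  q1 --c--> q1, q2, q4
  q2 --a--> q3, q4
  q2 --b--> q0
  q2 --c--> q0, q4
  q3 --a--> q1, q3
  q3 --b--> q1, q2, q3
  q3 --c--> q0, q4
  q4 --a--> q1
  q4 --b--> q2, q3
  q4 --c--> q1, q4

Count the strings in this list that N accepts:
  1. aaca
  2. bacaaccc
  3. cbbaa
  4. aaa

aaca: accepted
bacaaccc: accepted
cbbaa: accepted
aaa: accepted

4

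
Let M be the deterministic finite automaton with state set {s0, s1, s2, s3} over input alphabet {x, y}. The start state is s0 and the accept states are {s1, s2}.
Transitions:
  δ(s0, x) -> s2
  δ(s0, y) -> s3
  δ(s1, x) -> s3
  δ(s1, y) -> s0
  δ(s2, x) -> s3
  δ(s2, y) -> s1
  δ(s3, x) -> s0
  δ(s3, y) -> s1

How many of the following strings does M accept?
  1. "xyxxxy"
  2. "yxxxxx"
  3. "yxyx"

"xyxxxy": accepted
"yxxxxx": accepted
"yxyx": rejected

2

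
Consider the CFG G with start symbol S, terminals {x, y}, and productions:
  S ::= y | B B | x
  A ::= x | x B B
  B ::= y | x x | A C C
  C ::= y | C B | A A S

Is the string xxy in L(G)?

S ⇒ BB ⇒ xxB ⇒ xxy

yes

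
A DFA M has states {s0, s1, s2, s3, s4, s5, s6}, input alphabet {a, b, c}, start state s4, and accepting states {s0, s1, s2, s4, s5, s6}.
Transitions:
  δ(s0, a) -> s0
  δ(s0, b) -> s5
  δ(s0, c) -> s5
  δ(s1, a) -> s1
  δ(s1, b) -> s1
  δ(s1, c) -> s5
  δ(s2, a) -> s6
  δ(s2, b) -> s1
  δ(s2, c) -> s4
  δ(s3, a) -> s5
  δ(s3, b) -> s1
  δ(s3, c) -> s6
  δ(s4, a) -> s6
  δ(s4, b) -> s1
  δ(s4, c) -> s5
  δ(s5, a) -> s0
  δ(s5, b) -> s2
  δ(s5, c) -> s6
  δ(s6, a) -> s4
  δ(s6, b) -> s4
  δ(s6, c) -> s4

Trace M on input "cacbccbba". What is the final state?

s4 --c--> s5
s5 --a--> s0
s0 --c--> s5
s5 --b--> s2
s2 --c--> s4
s4 --c--> s5
s5 --b--> s2
s2 --b--> s1
s1 --a--> s1

s1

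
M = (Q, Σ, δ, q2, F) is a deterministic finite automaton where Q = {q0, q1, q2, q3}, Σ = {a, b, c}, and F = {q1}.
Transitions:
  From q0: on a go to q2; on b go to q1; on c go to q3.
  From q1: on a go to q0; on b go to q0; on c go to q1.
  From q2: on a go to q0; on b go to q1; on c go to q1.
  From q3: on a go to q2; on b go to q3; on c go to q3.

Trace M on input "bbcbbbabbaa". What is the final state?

q0

q2 --b--> q1
q1 --b--> q0
q0 --c--> q3
q3 --b--> q3
q3 --b--> q3
q3 --b--> q3
q3 --a--> q2
q2 --b--> q1
q1 --b--> q0
q0 --a--> q2
q2 --a--> q0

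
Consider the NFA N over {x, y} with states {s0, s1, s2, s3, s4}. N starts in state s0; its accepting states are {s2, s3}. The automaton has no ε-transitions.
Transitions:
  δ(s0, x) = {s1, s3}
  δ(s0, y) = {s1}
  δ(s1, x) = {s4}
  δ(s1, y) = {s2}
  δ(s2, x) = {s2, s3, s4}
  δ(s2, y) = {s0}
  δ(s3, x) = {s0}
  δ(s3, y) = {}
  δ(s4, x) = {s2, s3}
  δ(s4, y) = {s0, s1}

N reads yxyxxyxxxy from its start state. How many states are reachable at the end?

Start: {s0}
read y: {s1}
read x: {s4}
read y: {s0, s1}
read x: {s1, s3, s4}
read x: {s0, s2, s3, s4}
read y: {s0, s1}
read x: {s1, s3, s4}
read x: {s0, s2, s3, s4}
read x: {s0, s1, s2, s3, s4}
read y: {s0, s1, s2}
Final reachable set {s0, s1, s2} has 3 states.

3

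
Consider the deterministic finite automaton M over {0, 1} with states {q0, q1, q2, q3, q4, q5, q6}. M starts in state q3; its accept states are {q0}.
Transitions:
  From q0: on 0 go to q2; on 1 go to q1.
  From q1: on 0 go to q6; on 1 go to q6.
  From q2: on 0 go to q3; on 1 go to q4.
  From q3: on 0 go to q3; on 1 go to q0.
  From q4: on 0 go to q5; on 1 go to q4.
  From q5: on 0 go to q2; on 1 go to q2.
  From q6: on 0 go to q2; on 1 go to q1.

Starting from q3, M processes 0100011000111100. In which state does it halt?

q3 --0--> q3
q3 --1--> q0
q0 --0--> q2
q2 --0--> q3
q3 --0--> q3
q3 --1--> q0
q0 --1--> q1
q1 --0--> q6
q6 --0--> q2
q2 --0--> q3
q3 --1--> q0
q0 --1--> q1
q1 --1--> q6
q6 --1--> q1
q1 --0--> q6
q6 --0--> q2

q2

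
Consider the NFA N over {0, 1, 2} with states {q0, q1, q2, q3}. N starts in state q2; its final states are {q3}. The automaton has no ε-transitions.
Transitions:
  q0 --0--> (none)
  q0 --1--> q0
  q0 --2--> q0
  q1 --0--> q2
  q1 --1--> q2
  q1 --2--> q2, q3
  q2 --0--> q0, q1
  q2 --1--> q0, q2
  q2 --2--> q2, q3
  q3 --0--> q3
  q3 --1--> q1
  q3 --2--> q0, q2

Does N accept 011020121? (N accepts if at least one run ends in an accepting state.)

rejected

Start: {q2}
read 0: {q0, q1}
read 1: {q0, q2}
read 1: {q0, q2}
read 0: {q0, q1}
read 2: {q0, q2, q3}
read 0: {q0, q1, q3}
read 1: {q0, q1, q2}
read 2: {q0, q2, q3}
read 1: {q0, q1, q2}
Reachable ∩ accepting = {} — empty.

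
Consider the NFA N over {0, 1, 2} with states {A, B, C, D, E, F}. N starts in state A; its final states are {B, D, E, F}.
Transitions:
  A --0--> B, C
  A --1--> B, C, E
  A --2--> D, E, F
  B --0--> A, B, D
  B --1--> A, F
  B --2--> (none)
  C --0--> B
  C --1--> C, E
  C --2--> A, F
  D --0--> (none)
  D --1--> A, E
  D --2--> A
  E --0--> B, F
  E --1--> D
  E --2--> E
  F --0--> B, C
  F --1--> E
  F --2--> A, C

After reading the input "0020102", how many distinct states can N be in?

3

Start: {A}
read 0: {B, C}
read 0: {A, B, D}
read 2: {A, D, E, F}
read 0: {B, C, F}
read 1: {A, C, E, F}
read 0: {B, C, F}
read 2: {A, C, F}
Final reachable set {A, C, F} has 3 states.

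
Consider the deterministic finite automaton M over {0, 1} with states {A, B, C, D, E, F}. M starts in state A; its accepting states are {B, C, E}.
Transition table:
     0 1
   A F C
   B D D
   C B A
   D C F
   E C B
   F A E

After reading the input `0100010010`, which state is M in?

C

A --0--> F
F --1--> E
E --0--> C
C --0--> B
B --0--> D
D --1--> F
F --0--> A
A --0--> F
F --1--> E
E --0--> C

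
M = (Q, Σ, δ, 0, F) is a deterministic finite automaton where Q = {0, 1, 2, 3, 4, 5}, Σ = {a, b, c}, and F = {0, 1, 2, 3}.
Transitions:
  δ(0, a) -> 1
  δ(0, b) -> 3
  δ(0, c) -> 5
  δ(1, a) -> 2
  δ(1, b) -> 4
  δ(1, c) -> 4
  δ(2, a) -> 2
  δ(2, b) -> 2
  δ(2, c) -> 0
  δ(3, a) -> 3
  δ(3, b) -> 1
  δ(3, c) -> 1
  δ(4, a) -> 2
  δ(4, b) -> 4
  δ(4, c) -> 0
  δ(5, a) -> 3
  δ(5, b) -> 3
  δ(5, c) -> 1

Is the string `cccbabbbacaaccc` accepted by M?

accepted

0 --c--> 5
5 --c--> 1
1 --c--> 4
4 --b--> 4
4 --a--> 2
2 --b--> 2
2 --b--> 2
2 --b--> 2
2 --a--> 2
2 --c--> 0
0 --a--> 1
1 --a--> 2
2 --c--> 0
0 --c--> 5
5 --c--> 1
End in state 1, which is an accepting state.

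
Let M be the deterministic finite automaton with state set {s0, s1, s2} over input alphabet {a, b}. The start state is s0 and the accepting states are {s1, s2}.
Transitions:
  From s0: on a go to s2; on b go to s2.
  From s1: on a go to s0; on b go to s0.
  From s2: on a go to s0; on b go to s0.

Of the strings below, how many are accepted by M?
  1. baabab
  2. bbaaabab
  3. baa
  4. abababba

1

baabab: rejected
bbaaabab: rejected
baa: accepted
abababba: rejected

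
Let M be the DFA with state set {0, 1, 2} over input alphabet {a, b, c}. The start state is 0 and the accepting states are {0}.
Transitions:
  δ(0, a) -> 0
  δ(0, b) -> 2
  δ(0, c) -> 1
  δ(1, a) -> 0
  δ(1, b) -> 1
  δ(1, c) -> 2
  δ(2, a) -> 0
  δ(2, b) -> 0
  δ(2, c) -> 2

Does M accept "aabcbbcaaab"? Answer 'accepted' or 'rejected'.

rejected

0 --a--> 0
0 --a--> 0
0 --b--> 2
2 --c--> 2
2 --b--> 0
0 --b--> 2
2 --c--> 2
2 --a--> 0
0 --a--> 0
0 --a--> 0
0 --b--> 2
End in state 2, which is not an accepting state.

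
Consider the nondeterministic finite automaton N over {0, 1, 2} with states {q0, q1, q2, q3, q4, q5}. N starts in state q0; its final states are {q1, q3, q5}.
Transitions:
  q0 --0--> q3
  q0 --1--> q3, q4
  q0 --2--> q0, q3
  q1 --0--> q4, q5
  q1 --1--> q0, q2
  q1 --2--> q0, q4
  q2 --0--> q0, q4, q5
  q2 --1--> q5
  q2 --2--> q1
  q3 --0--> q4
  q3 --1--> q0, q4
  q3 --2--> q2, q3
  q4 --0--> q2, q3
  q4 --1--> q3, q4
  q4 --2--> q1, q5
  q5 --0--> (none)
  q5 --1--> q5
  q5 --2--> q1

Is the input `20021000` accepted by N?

accepted

Start: {q0}
read 2: {q0, q3}
read 0: {q3, q4}
read 0: {q2, q3, q4}
read 2: {q1, q2, q3, q5}
read 1: {q0, q2, q4, q5}
read 0: {q0, q2, q3, q4, q5}
read 0: {q0, q2, q3, q4, q5}
read 0: {q0, q2, q3, q4, q5}
Reachable ∩ accepting = {q3, q5} — nonempty.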